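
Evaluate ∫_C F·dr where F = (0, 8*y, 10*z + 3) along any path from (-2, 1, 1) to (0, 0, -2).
2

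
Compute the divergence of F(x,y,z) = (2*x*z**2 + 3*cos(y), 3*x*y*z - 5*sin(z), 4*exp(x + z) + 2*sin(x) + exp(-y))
3*x*z + 2*z**2 + 4*exp(x + z)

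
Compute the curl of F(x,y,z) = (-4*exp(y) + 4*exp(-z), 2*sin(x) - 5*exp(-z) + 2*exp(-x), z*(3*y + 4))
(3*z - 5*exp(-z), -4*exp(-z), 4*exp(y) + 2*cos(x) - 2*exp(-x))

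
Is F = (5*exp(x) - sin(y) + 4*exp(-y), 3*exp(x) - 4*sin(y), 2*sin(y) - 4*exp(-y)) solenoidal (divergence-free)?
No, ∇·F = 5*exp(x) - 4*cos(y)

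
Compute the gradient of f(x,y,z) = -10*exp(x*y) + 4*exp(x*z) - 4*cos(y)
(-10*y*exp(x*y) + 4*z*exp(x*z), -10*x*exp(x*y) + 4*sin(y), 4*x*exp(x*z))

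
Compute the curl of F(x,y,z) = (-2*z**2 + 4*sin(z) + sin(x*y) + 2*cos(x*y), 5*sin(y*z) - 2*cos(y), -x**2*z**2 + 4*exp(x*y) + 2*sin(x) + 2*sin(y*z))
(4*x*exp(x*y) - 5*y*cos(y*z) + 2*z*cos(y*z), 2*x*z**2 - 4*y*exp(x*y) - 4*z - 2*cos(x) + 4*cos(z), x*(2*sin(x*y) - cos(x*y)))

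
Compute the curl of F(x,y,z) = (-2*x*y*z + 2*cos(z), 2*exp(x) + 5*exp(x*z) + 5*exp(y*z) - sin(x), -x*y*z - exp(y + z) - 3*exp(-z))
(-x*z - 5*x*exp(x*z) - 5*y*exp(y*z) - exp(y + z), -2*x*y + y*z - 2*sin(z), 2*x*z + 5*z*exp(x*z) + 2*exp(x) - cos(x))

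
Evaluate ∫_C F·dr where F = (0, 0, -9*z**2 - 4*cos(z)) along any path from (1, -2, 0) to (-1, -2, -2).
4*sin(2) + 24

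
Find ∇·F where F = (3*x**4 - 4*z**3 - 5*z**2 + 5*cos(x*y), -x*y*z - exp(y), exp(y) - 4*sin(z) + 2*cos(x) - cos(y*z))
12*x**3 - x*z - 5*y*sin(x*y) + y*sin(y*z) - exp(y) - 4*cos(z)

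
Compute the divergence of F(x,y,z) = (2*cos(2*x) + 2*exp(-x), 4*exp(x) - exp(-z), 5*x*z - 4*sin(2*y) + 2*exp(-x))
5*x - 4*sin(2*x) - 2*exp(-x)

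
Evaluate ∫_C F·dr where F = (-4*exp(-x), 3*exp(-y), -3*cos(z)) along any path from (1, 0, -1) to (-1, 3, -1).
-4*exp(-1) - 3*exp(-3) + 3 + 4*E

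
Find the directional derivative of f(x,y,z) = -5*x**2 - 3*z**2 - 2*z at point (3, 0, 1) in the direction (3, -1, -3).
-66*sqrt(19)/19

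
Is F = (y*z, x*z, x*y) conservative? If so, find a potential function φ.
Yes, F is conservative. φ = x*y*z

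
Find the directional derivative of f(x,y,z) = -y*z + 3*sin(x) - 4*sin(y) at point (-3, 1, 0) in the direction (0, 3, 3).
-sqrt(2)*(1 + 4*cos(1))/2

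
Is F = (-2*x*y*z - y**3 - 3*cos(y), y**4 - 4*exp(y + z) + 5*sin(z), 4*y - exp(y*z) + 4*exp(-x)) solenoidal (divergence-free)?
No, ∇·F = 4*y**3 - 2*y*z - y*exp(y*z) - 4*exp(y + z)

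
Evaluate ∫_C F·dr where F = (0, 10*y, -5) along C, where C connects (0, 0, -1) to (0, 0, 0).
-5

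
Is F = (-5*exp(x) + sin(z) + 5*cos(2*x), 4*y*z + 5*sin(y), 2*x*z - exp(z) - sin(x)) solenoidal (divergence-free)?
No, ∇·F = 2*x + 4*z - 5*exp(x) - exp(z) - 10*sin(2*x) + 5*cos(y)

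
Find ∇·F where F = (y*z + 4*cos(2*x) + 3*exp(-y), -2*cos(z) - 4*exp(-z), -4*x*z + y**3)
-4*x - 8*sin(2*x)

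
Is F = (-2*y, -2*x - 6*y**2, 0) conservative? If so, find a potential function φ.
Yes, F is conservative. φ = 2*y*(-x - y**2)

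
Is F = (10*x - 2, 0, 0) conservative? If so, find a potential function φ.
Yes, F is conservative. φ = x*(5*x - 2)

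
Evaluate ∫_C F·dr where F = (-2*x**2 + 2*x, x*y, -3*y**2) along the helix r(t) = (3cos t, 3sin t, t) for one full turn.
-27*pi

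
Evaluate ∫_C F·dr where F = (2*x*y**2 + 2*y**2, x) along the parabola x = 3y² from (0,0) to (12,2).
440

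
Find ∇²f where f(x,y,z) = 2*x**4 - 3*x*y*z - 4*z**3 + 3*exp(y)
24*x**2 - 24*z + 3*exp(y)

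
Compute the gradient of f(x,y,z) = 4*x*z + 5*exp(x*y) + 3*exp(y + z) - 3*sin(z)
(5*y*exp(x*y) + 4*z, 5*x*exp(x*y) + 3*exp(y + z), 4*x + 3*exp(y + z) - 3*cos(z))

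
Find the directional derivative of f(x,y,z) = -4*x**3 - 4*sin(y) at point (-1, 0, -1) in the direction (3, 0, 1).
-18*sqrt(10)/5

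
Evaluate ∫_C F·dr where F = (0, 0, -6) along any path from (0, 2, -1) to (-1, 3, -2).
6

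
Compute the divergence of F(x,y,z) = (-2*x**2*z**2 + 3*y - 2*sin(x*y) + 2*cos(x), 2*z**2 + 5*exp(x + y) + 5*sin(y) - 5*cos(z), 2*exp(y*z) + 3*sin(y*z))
-4*x*z**2 + 2*y*exp(y*z) - 2*y*cos(x*y) + 3*y*cos(y*z) + 5*exp(x + y) - 2*sin(x) + 5*cos(y)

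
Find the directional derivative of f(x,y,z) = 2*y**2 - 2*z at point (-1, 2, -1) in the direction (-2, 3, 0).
24*sqrt(13)/13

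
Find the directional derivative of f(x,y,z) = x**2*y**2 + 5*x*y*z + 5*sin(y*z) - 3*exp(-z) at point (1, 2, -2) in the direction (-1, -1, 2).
sqrt(6)*(5*cos(4) + 19/3 + exp(2))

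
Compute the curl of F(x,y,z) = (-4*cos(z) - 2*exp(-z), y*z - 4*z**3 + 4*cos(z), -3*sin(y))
(-y + 12*z**2 + 4*sin(z) - 3*cos(y), 4*sin(z) + 2*exp(-z), 0)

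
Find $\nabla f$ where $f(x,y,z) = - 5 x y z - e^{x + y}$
(-5*y*z - exp(x + y), -5*x*z - exp(x + y), -5*x*y)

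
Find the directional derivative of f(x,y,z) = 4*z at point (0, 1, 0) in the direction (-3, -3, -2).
-4*sqrt(22)/11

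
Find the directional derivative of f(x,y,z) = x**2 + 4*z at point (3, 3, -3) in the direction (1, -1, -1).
2*sqrt(3)/3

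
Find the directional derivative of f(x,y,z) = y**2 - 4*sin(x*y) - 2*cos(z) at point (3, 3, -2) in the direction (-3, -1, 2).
sqrt(14)*(24*cos(9) - 3 - 2*sin(2))/7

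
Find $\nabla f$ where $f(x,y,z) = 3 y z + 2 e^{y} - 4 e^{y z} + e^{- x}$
(-exp(-x), -4*z*exp(y*z) + 3*z + 2*exp(y), y*(3 - 4*exp(y*z)))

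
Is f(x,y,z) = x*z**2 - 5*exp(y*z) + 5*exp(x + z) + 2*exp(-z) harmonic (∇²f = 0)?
No, ∇²f = 2*x - 5*y**2*exp(y*z) - 5*z**2*exp(y*z) + 10*exp(x + z) + 2*exp(-z)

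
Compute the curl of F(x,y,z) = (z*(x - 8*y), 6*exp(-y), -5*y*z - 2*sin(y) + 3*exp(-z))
(-5*z - 2*cos(y), x - 8*y, 8*z)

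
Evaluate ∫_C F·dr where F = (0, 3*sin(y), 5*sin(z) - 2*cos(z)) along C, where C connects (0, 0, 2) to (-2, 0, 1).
-5*cos(1) + 5*cos(2) - 2*sin(1) + 2*sin(2)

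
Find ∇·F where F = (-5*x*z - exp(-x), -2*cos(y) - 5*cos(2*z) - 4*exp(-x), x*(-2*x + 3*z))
3*x - 5*z + 2*sin(y) + exp(-x)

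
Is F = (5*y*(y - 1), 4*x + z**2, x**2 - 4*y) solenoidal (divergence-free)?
Yes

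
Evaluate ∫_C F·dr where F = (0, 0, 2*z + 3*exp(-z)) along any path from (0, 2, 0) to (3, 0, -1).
4 - 3*E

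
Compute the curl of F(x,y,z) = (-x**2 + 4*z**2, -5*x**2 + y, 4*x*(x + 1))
(0, -8*x + 8*z - 4, -10*x)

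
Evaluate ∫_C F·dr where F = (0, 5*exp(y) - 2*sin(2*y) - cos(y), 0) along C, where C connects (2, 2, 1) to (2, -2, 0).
-10*sinh(2) + 2*sin(2)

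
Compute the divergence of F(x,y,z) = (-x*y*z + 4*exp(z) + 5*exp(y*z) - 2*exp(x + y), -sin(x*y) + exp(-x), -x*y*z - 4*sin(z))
-x*y - x*cos(x*y) - y*z - 2*exp(x + y) - 4*cos(z)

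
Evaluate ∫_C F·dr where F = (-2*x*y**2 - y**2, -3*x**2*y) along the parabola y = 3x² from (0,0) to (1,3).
-69/5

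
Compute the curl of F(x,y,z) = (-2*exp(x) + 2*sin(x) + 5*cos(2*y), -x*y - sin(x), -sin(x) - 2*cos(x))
(0, -2*sin(x) + cos(x), -y + 10*sin(2*y) - cos(x))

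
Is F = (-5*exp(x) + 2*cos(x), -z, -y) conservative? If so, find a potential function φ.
Yes, F is conservative. φ = -y*z - 5*exp(x) + 2*sin(x)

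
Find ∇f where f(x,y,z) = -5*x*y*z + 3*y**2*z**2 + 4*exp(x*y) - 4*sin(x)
(-5*y*z + 4*y*exp(x*y) - 4*cos(x), -5*x*z + 4*x*exp(x*y) + 6*y*z**2, y*(-5*x + 6*y*z))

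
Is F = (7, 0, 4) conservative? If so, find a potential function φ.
Yes, F is conservative. φ = 7*x + 4*z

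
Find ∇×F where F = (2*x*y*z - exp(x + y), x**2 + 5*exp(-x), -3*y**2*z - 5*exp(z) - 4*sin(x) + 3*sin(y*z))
(3*z*(-2*y + cos(y*z)), 2*x*y + 4*cos(x), -2*x*z + 2*x + exp(x + y) - 5*exp(-x))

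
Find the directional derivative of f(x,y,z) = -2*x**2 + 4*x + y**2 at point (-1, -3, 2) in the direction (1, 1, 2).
sqrt(6)/3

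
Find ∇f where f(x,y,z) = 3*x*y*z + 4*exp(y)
(3*y*z, 3*x*z + 4*exp(y), 3*x*y)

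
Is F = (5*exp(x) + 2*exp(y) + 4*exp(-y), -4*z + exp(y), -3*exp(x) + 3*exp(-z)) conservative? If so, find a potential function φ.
No, ∇×F = (4, 3*exp(x), -2*exp(y) + 4*exp(-y)) ≠ 0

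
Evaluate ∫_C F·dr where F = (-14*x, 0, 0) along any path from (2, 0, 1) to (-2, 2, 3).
0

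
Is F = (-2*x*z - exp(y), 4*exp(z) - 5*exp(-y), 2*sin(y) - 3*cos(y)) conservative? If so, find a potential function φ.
No, ∇×F = (-4*exp(z) + 3*sin(y) + 2*cos(y), -2*x, exp(y)) ≠ 0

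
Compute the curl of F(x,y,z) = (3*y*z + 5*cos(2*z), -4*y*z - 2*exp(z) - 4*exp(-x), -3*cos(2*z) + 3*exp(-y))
(4*y + 2*exp(z) - 3*exp(-y), 3*y - 10*sin(2*z), -3*z + 4*exp(-x))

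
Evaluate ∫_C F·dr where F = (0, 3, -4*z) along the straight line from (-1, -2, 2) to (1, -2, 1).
6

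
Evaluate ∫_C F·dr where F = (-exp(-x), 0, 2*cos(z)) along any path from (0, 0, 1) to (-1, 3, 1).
-1 + E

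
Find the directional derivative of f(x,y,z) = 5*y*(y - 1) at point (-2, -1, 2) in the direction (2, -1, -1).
5*sqrt(6)/2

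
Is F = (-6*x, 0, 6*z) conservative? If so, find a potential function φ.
Yes, F is conservative. φ = -3*x**2 + 3*z**2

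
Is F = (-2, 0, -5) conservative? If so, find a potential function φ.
Yes, F is conservative. φ = -2*x - 5*z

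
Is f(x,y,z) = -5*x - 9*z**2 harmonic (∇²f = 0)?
No, ∇²f = -18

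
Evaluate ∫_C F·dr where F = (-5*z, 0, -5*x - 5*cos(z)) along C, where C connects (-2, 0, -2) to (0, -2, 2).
20 - 10*sin(2)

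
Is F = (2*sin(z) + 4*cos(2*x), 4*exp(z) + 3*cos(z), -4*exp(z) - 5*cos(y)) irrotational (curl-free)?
No, ∇×F = (-4*exp(z) + 5*sin(y) + 3*sin(z), 2*cos(z), 0)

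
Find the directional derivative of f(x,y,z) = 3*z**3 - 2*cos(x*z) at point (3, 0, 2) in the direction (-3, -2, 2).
72*sqrt(17)/17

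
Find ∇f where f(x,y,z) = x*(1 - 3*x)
(1 - 6*x, 0, 0)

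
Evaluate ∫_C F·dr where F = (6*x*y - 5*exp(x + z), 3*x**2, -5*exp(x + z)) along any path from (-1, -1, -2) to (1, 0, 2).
3 - 10*sinh(3)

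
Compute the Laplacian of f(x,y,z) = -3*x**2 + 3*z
-6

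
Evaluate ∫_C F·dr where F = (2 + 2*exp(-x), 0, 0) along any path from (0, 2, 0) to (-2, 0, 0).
-2*exp(2) - 2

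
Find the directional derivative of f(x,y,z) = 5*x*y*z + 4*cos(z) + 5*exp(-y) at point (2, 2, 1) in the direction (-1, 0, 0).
-10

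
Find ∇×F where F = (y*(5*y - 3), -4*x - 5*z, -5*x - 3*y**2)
(5 - 6*y, 5, -10*y - 1)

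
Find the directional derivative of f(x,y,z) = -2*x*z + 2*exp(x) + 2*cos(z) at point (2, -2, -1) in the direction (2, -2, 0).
sqrt(2)*(1 + exp(2))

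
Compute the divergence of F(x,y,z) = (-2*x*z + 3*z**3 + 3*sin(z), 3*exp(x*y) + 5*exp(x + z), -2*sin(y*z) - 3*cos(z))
3*x*exp(x*y) - 2*y*cos(y*z) - 2*z + 3*sin(z)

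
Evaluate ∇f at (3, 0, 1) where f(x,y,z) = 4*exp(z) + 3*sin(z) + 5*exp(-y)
(0, -5, 3*cos(1) + 4*E)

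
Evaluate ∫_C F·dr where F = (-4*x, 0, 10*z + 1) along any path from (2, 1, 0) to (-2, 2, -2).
18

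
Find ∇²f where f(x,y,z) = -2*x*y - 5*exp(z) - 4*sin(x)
-5*exp(z) + 4*sin(x)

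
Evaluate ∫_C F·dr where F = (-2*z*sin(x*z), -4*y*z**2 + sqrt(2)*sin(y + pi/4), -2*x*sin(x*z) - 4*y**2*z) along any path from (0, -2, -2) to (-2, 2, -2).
-2 + 2*cos(4) + 2*sin(2)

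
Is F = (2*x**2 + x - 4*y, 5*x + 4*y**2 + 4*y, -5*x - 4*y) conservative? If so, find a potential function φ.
No, ∇×F = (-4, 5, 9) ≠ 0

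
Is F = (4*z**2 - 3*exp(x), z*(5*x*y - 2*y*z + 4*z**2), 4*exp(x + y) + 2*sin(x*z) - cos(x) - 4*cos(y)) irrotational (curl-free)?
No, ∇×F = (-5*x*y + 4*y*z - 12*z**2 + 4*exp(x + y) + 4*sin(y), -2*z*cos(x*z) + 8*z - 4*exp(x + y) - sin(x), 5*y*z)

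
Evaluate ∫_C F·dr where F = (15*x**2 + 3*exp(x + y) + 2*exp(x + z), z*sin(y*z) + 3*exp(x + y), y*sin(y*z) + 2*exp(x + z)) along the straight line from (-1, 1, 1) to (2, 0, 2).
cos(1) + 3*exp(2) + 39 + 2*exp(4)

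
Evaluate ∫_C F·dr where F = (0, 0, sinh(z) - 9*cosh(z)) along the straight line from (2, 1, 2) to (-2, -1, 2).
0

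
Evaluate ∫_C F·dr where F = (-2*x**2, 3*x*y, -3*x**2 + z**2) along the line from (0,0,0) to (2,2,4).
8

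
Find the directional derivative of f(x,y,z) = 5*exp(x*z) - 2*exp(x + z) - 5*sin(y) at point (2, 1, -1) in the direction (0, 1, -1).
sqrt(2)*(-5*exp(2)*cos(1)/2 - 5 + exp(3))*exp(-2)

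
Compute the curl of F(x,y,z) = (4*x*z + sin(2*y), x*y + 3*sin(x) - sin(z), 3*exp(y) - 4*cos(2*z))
(3*exp(y) + cos(z), 4*x, y + 3*cos(x) - 2*cos(2*y))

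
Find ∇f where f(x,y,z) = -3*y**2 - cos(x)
(sin(x), -6*y, 0)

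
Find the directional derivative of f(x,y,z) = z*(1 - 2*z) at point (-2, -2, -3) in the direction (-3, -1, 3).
39*sqrt(19)/19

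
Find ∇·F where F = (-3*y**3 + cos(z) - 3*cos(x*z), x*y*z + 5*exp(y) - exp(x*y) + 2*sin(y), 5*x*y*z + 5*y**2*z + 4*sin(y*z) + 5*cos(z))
5*x*y + x*z - x*exp(x*y) + 5*y**2 + 4*y*cos(y*z) + 3*z*sin(x*z) + 5*exp(y) - 5*sin(z) + 2*cos(y)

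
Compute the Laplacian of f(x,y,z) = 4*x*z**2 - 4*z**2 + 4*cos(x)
8*x - 4*cos(x) - 8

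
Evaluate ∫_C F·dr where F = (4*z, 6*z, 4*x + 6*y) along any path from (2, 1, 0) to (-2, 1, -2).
4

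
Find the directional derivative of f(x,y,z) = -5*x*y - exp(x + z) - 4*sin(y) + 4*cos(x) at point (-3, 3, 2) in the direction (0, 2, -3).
sqrt(13)*(3 + 2*E*(15 - 4*cos(3)))*exp(-1)/13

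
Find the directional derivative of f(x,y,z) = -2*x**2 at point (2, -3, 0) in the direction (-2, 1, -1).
8*sqrt(6)/3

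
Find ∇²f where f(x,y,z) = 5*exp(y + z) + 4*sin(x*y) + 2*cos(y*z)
-4*x**2*sin(x*y) - 4*y**2*sin(x*y) - 2*y**2*cos(y*z) - 2*z**2*cos(y*z) + 10*exp(y + z)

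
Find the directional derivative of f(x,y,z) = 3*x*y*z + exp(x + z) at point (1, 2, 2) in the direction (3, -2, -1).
sqrt(14)*(9 + exp(3))/7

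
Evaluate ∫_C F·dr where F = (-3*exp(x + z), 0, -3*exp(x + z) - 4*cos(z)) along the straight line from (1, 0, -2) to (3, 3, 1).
-3*exp(4) - 4*sin(2) - 4*sin(1) + 3*exp(-1)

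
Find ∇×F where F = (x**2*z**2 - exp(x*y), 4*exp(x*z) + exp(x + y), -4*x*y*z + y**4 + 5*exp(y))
(-4*x*z - 4*x*exp(x*z) + 4*y**3 + 5*exp(y), 2*z*(x**2 + 2*y), x*exp(x*y) + 4*z*exp(x*z) + exp(x + y))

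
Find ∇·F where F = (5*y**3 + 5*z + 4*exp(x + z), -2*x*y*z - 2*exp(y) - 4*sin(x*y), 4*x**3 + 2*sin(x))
-2*x*z - 4*x*cos(x*y) - 2*exp(y) + 4*exp(x + z)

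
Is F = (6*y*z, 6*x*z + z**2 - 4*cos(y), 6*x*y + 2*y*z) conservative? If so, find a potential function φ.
Yes, F is conservative. φ = 6*x*y*z + y*z**2 - 4*sin(y)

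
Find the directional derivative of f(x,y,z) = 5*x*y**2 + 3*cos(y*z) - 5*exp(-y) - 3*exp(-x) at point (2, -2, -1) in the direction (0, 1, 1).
sqrt(2)*(-40 + 9*sin(2) + 5*exp(2))/2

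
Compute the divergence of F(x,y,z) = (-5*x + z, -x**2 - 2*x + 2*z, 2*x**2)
-5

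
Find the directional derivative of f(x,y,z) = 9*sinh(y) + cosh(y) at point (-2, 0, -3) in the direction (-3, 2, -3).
9*sqrt(22)/11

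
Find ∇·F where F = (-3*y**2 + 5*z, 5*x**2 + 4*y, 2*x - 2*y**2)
4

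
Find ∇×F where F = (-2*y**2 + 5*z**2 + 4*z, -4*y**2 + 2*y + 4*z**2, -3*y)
(-8*z - 3, 10*z + 4, 4*y)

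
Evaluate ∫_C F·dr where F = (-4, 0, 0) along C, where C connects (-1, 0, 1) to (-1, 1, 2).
0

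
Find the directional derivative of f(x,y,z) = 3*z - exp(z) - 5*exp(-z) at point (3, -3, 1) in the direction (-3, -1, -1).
sqrt(11)*(-3*E - 5 + exp(2))*exp(-1)/11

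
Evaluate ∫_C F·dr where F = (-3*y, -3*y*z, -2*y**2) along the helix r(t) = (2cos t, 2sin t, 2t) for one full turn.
8*pi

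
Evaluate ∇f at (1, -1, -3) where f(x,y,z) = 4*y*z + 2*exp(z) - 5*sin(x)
(-5*cos(1), -12, -4 + 2*exp(-3))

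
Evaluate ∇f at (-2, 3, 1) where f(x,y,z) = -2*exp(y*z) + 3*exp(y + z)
(0, (-2 + 3*E)*exp(3), 3*(-2 + E)*exp(3))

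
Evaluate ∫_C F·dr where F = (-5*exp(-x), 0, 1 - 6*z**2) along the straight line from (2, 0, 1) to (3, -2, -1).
-5*exp(-2) + 5*exp(-3) + 2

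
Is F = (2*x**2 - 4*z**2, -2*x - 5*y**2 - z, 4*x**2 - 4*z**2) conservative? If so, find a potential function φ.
No, ∇×F = (1, -8*x - 8*z, -2) ≠ 0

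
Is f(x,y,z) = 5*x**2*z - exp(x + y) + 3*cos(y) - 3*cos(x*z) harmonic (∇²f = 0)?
No, ∇²f = 3*x**2*cos(x*z) + 3*z**2*cos(x*z) + 10*z - 2*exp(x + y) - 3*cos(y)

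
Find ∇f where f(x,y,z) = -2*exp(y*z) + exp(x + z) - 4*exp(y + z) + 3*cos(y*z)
(exp(x + z), -2*z*exp(y*z) - 3*z*sin(y*z) - 4*exp(y + z), -2*y*exp(y*z) - 3*y*sin(y*z) + exp(x + z) - 4*exp(y + z))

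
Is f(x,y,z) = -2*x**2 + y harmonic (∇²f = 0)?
No, ∇²f = -4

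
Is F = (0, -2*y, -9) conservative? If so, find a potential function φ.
Yes, F is conservative. φ = -y**2 - 9*z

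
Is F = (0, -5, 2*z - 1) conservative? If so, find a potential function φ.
Yes, F is conservative. φ = -5*y + z**2 - z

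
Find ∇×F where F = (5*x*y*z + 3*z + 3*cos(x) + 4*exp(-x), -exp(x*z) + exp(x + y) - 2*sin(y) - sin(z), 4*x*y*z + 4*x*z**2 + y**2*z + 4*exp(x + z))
(4*x*z + x*exp(x*z) + 2*y*z + cos(z), 5*x*y - 4*y*z - 4*z**2 - 4*exp(x + z) + 3, -5*x*z - z*exp(x*z) + exp(x + y))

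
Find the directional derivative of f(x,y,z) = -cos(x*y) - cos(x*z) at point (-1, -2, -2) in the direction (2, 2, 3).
-13*sqrt(17)*sin(2)/17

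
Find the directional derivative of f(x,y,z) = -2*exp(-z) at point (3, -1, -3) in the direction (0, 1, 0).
0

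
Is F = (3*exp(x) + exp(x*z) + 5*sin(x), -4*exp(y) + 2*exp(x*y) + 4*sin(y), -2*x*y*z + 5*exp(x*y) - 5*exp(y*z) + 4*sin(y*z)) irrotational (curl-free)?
No, ∇×F = (-2*x*z + 5*x*exp(x*y) - 5*z*exp(y*z) + 4*z*cos(y*z), x*exp(x*z) + 2*y*z - 5*y*exp(x*y), 2*y*exp(x*y))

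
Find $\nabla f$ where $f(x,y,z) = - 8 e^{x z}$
(-8*z*exp(x*z), 0, -8*x*exp(x*z))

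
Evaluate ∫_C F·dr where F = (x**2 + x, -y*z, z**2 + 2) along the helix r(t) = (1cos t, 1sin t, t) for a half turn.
-2/3 + 9*pi/4 + pi**3/3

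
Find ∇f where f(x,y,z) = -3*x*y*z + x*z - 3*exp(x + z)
(-3*y*z + z - 3*exp(x + z), -3*x*z, -3*x*y + x - 3*exp(x + z))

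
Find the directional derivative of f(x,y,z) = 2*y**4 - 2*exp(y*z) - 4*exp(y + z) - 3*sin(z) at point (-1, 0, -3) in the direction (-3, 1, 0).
sqrt(10)*(-2 + 3*exp(3))*exp(-3)/5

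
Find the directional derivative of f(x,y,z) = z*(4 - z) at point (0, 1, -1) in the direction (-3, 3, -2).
-6*sqrt(22)/11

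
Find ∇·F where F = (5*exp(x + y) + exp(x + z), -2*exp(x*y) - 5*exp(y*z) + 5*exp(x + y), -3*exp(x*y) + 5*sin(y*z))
-2*x*exp(x*y) + 5*y*cos(y*z) - 5*z*exp(y*z) + 10*exp(x + y) + exp(x + z)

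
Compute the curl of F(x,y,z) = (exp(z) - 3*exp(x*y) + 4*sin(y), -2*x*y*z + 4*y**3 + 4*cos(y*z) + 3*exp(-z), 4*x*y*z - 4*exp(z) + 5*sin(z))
(2*x*y + 4*x*z + 4*y*sin(y*z) + 3*exp(-z), -4*y*z + exp(z), 3*x*exp(x*y) - 2*y*z - 4*cos(y))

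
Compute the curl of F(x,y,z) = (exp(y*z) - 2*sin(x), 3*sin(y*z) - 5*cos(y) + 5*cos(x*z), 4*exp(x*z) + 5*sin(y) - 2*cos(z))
(5*x*sin(x*z) - 3*y*cos(y*z) + 5*cos(y), y*exp(y*z) - 4*z*exp(x*z), -z*(exp(y*z) + 5*sin(x*z)))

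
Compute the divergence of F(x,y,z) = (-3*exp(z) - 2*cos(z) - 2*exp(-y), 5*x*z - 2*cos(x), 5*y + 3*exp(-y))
0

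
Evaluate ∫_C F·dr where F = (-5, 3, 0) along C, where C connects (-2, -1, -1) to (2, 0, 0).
-17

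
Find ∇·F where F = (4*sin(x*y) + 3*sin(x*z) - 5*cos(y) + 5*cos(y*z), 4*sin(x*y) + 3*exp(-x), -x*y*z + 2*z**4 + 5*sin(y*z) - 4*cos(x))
-x*y + 4*x*cos(x*y) + 4*y*cos(x*y) + 5*y*cos(y*z) + 8*z**3 + 3*z*cos(x*z)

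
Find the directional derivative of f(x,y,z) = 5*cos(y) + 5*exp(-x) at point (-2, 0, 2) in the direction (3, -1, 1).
-15*sqrt(11)*exp(2)/11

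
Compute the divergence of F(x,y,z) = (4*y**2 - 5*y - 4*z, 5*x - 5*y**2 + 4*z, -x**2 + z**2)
-10*y + 2*z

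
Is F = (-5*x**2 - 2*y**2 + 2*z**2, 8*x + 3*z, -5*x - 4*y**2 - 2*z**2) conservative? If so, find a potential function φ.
No, ∇×F = (-8*y - 3, 4*z + 5, 4*y + 8) ≠ 0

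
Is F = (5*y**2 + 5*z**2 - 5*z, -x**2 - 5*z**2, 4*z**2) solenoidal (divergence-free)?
No, ∇·F = 8*z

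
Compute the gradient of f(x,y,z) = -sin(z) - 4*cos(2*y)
(0, 8*sin(2*y), -cos(z))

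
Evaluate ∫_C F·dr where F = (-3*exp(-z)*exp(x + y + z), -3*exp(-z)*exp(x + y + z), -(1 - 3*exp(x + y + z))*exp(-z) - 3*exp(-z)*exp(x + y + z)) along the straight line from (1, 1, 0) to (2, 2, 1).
-3*exp(4) - 1 + exp(-1) + 3*exp(2)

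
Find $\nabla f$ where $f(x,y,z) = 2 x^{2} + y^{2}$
(4*x, 2*y, 0)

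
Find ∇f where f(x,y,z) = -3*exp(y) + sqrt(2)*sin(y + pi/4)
(0, -3*exp(y) + sqrt(2)*cos(y + pi/4), 0)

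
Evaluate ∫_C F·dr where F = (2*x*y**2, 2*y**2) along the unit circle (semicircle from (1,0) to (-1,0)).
0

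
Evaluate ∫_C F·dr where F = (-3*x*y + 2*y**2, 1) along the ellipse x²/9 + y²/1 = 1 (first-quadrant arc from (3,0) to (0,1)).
6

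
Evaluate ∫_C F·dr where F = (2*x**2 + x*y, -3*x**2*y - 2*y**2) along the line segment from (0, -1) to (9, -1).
891/2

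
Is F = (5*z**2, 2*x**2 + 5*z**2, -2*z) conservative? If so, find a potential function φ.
No, ∇×F = (-10*z, 10*z, 4*x) ≠ 0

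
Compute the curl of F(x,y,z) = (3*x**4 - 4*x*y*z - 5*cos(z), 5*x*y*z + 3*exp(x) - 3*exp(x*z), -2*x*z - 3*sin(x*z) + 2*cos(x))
(x*(-5*y + 3*exp(x*z)), -4*x*y + 3*z*cos(x*z) + 2*z + 2*sin(x) + 5*sin(z), 4*x*z + 5*y*z - 3*z*exp(x*z) + 3*exp(x))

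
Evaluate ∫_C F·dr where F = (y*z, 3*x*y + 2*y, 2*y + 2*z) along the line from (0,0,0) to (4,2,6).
84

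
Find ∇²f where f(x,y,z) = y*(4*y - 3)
8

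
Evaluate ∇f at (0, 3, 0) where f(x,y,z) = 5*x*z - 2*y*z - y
(0, -1, -6)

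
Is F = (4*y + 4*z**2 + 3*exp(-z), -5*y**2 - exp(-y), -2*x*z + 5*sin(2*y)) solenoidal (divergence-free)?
No, ∇·F = -2*x - 10*y + exp(-y)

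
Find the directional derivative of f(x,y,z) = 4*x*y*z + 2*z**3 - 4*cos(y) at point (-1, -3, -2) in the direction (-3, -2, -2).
8*sqrt(17)*(-20 + sin(3))/17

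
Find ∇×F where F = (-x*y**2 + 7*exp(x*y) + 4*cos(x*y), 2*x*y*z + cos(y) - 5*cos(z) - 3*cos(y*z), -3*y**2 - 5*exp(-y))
(-2*x*y - 3*y*sin(y*z) - 6*y - 5*sin(z) + 5*exp(-y), 0, 2*x*y - 7*x*exp(x*y) + 4*x*sin(x*y) + 2*y*z)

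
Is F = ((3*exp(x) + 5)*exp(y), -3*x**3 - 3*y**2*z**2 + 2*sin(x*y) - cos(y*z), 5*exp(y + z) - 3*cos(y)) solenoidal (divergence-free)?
No, ∇·F = 2*x*cos(x*y) - 6*y*z**2 + z*sin(y*z) + 3*exp(x + y) + 5*exp(y + z)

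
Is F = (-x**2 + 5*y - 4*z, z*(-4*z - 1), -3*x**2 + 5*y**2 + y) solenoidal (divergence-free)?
No, ∇·F = -2*x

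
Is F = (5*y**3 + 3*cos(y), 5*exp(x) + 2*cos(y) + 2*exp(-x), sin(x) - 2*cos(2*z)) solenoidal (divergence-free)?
No, ∇·F = -2*sin(y) + 4*sin(2*z)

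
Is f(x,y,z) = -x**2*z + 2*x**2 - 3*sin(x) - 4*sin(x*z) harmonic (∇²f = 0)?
No, ∇²f = 4*x**2*sin(x*z) + 4*z**2*sin(x*z) - 2*z + 3*sin(x) + 4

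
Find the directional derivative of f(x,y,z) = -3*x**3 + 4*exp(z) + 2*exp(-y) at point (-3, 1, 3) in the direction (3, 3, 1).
sqrt(19)*(E*(-243 + 4*exp(3)) - 6)*exp(-1)/19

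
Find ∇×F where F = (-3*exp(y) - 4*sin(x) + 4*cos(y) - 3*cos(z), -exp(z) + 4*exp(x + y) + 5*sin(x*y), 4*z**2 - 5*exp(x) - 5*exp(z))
(exp(z), 5*exp(x) + 3*sin(z), 5*y*cos(x*y) + 3*exp(y) + 4*exp(x + y) + 4*sin(y))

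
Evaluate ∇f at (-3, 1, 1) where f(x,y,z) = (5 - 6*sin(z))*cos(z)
(0, 0, -5*sin(1) - 6*cos(2))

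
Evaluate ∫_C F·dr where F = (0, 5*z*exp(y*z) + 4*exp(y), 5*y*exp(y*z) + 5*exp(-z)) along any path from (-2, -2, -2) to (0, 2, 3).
(-4*E - 5 + (-5*exp(2) + 9 + 5*exp(4))*exp(5))*exp(-3)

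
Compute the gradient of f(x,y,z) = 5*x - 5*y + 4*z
(5, -5, 4)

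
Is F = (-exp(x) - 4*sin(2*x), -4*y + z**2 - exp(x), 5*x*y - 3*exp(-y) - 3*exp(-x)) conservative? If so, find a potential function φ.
No, ∇×F = (5*x - 2*z + 3*exp(-y), -5*y - 3*exp(-x), -exp(x)) ≠ 0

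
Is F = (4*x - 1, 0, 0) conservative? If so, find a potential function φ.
Yes, F is conservative. φ = x*(2*x - 1)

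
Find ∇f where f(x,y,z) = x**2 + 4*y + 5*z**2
(2*x, 4, 10*z)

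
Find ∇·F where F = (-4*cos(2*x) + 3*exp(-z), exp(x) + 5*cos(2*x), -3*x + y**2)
8*sin(2*x)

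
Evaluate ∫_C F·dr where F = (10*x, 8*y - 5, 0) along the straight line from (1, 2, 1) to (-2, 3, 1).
30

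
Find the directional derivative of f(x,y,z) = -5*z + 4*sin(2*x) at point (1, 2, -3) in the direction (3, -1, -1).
sqrt(11)*(24*cos(2) + 5)/11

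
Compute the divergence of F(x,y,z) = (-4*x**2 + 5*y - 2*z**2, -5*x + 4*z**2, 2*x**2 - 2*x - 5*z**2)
-8*x - 10*z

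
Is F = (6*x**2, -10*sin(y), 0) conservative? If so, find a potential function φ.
Yes, F is conservative. φ = 2*x**3 + 10*cos(y)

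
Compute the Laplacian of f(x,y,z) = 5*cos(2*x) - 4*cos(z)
-20*cos(2*x) + 4*cos(z)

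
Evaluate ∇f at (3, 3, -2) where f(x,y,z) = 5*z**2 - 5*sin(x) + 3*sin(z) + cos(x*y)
(-3*sin(9) - 5*cos(3), -3*sin(9), -20 + 3*cos(2))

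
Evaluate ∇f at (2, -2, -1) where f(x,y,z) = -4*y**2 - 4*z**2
(0, 16, 8)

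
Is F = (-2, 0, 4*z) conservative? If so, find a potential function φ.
Yes, F is conservative. φ = -2*x + 2*z**2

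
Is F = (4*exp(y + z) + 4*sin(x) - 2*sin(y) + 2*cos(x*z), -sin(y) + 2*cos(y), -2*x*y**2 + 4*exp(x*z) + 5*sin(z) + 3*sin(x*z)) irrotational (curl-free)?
No, ∇×F = (-4*x*y, -2*x*sin(x*z) + 2*y**2 - 4*z*exp(x*z) - 3*z*cos(x*z) + 4*exp(y + z), -4*exp(y + z) + 2*cos(y))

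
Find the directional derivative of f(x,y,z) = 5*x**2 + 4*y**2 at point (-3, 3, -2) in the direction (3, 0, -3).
-15*sqrt(2)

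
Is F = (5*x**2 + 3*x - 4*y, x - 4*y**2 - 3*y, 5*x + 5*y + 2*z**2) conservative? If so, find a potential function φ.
No, ∇×F = (5, -5, 5) ≠ 0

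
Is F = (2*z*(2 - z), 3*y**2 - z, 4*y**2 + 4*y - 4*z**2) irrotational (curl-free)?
No, ∇×F = (8*y + 5, 4 - 4*z, 0)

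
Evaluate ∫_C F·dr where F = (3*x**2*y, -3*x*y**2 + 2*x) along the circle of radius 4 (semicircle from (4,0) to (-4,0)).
-176*pi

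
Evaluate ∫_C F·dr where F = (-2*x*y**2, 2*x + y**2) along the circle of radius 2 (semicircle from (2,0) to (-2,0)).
4*pi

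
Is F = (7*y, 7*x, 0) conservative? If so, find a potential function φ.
Yes, F is conservative. φ = 7*x*y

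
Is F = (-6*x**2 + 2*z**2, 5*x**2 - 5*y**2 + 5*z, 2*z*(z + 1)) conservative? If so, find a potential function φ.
No, ∇×F = (-5, 4*z, 10*x) ≠ 0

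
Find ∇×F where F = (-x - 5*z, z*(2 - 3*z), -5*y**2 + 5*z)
(-10*y + 6*z - 2, -5, 0)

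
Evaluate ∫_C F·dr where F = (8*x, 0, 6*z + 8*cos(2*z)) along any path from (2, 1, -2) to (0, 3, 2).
-16 + 8*sin(4)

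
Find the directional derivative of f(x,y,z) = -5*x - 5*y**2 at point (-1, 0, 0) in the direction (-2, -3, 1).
5*sqrt(14)/7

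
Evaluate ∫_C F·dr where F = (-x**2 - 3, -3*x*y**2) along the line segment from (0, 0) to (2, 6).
-998/3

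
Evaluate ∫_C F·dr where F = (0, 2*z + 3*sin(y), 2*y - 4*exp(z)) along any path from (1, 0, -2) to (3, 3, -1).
-3 - 4*exp(-1) + 4*exp(-2) - 3*cos(3)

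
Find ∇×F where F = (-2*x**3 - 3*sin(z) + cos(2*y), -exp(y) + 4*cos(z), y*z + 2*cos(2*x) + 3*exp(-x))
(z + 4*sin(z), 4*sin(2*x) - 3*cos(z) + 3*exp(-x), 2*sin(2*y))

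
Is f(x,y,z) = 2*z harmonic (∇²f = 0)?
Yes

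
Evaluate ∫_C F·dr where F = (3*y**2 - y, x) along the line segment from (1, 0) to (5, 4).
68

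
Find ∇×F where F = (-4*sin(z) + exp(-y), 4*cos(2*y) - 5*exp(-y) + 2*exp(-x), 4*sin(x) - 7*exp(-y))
(7*exp(-y), -4*cos(x) - 4*cos(z), exp(-y) - 2*exp(-x))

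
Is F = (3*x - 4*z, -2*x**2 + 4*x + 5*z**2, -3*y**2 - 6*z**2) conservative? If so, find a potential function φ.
No, ∇×F = (-6*y - 10*z, -4, 4 - 4*x) ≠ 0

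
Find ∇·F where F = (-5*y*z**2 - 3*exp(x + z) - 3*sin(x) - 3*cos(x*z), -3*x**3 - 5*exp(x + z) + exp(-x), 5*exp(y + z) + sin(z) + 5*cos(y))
3*z*sin(x*z) - 3*exp(x + z) + 5*exp(y + z) - 3*cos(x) + cos(z)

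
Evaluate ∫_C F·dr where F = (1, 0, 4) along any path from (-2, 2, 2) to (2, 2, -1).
-8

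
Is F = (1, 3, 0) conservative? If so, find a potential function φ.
Yes, F is conservative. φ = x + 3*y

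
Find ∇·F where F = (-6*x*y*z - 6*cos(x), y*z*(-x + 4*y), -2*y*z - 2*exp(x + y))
-x*z + 2*y*z - 2*y + 6*sin(x)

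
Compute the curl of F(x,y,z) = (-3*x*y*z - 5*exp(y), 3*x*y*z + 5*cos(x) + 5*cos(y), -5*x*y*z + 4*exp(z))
(x*(-3*y - 5*z), y*(-3*x + 5*z), 3*x*z + 3*y*z + 5*exp(y) - 5*sin(x))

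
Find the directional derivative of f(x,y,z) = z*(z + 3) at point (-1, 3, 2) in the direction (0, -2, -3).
-21*sqrt(13)/13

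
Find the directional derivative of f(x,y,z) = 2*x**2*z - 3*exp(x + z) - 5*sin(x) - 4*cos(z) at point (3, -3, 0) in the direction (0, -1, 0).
0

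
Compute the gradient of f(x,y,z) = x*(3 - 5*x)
(3 - 10*x, 0, 0)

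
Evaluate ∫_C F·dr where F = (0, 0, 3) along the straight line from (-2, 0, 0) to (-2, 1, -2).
-6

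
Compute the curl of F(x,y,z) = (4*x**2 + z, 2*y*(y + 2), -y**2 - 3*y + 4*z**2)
(-2*y - 3, 1, 0)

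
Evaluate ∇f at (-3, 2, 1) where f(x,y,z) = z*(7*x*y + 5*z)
(14, -21, -32)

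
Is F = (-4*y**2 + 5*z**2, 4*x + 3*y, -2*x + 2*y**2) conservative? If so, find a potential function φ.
No, ∇×F = (4*y, 10*z + 2, 8*y + 4) ≠ 0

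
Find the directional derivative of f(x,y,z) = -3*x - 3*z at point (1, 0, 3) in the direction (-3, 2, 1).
3*sqrt(14)/7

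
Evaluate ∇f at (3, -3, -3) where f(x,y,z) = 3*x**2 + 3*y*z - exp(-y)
(18, -9 + exp(3), -9)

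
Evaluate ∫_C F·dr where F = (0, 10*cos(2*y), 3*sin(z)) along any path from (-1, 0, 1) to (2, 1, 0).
-3 + 3*cos(1) + 5*sin(2)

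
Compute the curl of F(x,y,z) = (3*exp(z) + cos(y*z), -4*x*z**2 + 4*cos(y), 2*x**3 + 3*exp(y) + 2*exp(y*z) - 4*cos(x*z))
(8*x*z + 2*z*exp(y*z) + 3*exp(y), -6*x**2 - y*sin(y*z) - 4*z*sin(x*z) + 3*exp(z), z*(-4*z + sin(y*z)))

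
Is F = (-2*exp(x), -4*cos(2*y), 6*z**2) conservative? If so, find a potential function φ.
Yes, F is conservative. φ = 2*z**3 - 2*exp(x) - 2*sin(2*y)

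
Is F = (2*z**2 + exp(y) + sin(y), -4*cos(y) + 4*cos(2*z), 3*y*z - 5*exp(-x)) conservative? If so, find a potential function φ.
No, ∇×F = (3*z + 8*sin(2*z), 4*z - 5*exp(-x), -exp(y) - cos(y)) ≠ 0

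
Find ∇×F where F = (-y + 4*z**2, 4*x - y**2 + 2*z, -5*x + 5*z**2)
(-2, 8*z + 5, 5)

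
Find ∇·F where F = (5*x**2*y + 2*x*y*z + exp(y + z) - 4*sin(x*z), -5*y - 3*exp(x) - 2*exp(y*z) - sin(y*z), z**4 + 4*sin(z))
10*x*y + 2*y*z + 4*z**3 - 2*z*exp(y*z) - 4*z*cos(x*z) - z*cos(y*z) + 4*cos(z) - 5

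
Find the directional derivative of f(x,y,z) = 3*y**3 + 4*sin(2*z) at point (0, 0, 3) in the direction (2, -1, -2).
-16*cos(6)/3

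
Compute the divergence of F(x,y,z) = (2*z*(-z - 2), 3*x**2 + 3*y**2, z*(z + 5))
6*y + 2*z + 5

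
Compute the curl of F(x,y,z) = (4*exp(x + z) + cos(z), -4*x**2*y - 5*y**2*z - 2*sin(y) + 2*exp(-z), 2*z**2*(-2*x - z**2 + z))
(5*y**2 + 2*exp(-z), 4*z**2 + 4*exp(x + z) - sin(z), -8*x*y)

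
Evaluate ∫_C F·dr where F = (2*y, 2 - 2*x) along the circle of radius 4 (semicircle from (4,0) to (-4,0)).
-32*pi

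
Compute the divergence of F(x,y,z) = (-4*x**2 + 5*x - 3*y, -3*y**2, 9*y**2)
-8*x - 6*y + 5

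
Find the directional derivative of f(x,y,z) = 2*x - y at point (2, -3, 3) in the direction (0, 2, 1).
-2*sqrt(5)/5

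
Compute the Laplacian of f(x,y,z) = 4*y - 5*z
0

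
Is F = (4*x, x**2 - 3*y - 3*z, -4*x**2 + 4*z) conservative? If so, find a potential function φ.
No, ∇×F = (3, 8*x, 2*x) ≠ 0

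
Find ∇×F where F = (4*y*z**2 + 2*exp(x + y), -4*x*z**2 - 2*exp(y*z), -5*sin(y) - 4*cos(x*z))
(8*x*z + 2*y*exp(y*z) - 5*cos(y), 4*z*(2*y - sin(x*z)), -8*z**2 - 2*exp(x + y))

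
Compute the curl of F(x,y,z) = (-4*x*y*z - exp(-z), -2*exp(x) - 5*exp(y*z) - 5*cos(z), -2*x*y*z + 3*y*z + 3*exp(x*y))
(-2*x*z + 3*x*exp(x*y) + 5*y*exp(y*z) + 3*z - 5*sin(z), (y*(-4*x + 2*z - 3*exp(x*y))*exp(z) + 1)*exp(-z), 4*x*z - 2*exp(x))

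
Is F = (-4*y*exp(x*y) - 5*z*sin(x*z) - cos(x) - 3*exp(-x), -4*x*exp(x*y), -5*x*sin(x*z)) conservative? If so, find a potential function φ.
Yes, F is conservative. φ = -4*exp(x*y) - sin(x) + 5*cos(x*z) + 3*exp(-x)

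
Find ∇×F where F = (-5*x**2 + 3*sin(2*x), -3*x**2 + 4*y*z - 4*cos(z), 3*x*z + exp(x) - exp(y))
(-4*y - exp(y) - 4*sin(z), -3*z - exp(x), -6*x)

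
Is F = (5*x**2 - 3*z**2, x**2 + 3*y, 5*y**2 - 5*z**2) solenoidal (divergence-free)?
No, ∇·F = 10*x - 10*z + 3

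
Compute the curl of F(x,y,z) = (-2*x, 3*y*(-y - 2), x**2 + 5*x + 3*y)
(3, -2*x - 5, 0)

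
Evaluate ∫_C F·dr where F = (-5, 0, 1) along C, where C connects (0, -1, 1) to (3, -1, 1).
-15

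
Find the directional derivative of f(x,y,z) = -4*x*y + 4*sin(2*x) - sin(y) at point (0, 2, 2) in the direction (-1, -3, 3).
3*sqrt(19)*cos(2)/19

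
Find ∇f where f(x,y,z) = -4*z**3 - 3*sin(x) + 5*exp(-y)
(-3*cos(x), -5*exp(-y), -12*z**2)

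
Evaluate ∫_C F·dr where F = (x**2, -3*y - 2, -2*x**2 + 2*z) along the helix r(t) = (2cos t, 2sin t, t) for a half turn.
-4*pi - 16/3 + pi**2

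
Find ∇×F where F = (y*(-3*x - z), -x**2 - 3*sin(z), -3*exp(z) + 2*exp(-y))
(3*cos(z) - 2*exp(-y), -y, x + z)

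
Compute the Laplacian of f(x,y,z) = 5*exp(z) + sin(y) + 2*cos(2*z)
5*exp(z) - sin(y) - 8*cos(2*z)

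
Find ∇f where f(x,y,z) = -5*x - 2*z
(-5, 0, -2)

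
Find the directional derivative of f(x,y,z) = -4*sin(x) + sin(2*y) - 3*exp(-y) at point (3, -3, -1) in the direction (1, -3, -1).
-sqrt(11)*(4*cos(3) + 6*cos(6) + 9*exp(3))/11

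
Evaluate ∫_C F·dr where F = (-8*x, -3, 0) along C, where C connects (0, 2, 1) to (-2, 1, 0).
-13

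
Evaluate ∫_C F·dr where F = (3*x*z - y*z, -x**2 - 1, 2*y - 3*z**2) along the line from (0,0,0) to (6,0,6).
0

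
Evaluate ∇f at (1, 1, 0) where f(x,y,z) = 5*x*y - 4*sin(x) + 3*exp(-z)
(5 - 4*cos(1), 5, -3)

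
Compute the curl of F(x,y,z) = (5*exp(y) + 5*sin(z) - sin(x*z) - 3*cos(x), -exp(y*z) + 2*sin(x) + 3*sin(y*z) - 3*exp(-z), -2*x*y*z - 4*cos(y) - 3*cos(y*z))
(-2*x*z + y*exp(y*z) - 3*y*cos(y*z) + 3*z*sin(y*z) + 4*sin(y) - 3*exp(-z), -x*cos(x*z) + 2*y*z + 5*cos(z), -5*exp(y) + 2*cos(x))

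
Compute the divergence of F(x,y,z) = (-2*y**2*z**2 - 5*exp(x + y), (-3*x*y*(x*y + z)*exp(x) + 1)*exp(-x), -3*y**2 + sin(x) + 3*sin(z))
-6*x**2*y - 3*x*z - 5*exp(x + y) + 3*cos(z)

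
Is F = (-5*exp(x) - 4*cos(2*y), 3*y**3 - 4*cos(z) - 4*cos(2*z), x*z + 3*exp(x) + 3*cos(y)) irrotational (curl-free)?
No, ∇×F = (-3*sin(y) - 4*sin(z) - 8*sin(2*z), -z - 3*exp(x), -8*sin(2*y))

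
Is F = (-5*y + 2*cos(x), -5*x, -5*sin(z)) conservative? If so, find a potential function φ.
Yes, F is conservative. φ = -5*x*y + 2*sin(x) + 5*cos(z)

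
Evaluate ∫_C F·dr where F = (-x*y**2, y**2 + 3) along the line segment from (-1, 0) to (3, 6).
-6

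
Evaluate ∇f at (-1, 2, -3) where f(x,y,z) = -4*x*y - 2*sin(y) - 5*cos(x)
(-8 - 5*sin(1), 4 - 2*cos(2), 0)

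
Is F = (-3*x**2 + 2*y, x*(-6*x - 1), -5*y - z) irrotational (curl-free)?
No, ∇×F = (-5, 0, -12*x - 3)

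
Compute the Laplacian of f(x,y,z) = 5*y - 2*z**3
-12*z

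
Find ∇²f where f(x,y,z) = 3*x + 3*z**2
6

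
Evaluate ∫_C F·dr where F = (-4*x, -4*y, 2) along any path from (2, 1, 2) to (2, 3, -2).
-24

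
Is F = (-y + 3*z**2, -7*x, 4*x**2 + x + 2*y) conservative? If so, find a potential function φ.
No, ∇×F = (2, -8*x + 6*z - 1, -6) ≠ 0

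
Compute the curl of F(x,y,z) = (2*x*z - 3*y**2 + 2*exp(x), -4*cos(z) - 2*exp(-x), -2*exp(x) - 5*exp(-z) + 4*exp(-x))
(-4*sin(z), 2*x + 2*exp(x) + 4*exp(-x), 6*y + 2*exp(-x))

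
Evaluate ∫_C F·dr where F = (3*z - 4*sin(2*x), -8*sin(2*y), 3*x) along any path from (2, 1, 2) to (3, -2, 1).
-3 + 2*cos(4) - 4*cos(2) + 2*cos(6)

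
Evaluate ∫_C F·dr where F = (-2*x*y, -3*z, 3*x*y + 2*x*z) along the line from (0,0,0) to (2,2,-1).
-5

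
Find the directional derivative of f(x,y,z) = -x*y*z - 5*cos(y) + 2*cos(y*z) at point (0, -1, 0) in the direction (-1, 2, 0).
-2*sqrt(5)*sin(1)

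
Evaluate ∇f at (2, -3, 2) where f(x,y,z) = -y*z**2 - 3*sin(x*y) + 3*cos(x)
(-3*sin(2) + 9*cos(6), -6*cos(6) - 4, 12)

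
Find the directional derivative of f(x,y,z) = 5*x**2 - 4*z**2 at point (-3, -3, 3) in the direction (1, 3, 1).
-54*sqrt(11)/11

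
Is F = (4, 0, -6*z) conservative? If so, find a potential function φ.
Yes, F is conservative. φ = 4*x - 3*z**2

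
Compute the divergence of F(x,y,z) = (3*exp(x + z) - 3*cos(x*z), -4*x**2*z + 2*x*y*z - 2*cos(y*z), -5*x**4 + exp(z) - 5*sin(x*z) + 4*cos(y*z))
2*x*z - 5*x*cos(x*z) - 4*y*sin(y*z) + 3*z*sin(x*z) + 2*z*sin(y*z) + exp(z) + 3*exp(x + z)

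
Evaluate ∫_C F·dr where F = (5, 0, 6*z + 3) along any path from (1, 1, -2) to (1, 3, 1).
0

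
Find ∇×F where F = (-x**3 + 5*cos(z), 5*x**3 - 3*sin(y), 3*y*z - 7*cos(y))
(3*z + 7*sin(y), -5*sin(z), 15*x**2)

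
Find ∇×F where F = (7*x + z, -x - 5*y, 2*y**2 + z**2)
(4*y, 1, -1)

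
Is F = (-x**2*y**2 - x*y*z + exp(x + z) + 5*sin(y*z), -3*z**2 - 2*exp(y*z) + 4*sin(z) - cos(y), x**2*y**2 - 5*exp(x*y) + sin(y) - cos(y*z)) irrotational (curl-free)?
No, ∇×F = (2*x**2*y - 5*x*exp(x*y) + 2*y*exp(y*z) + z*sin(y*z) + 6*z + cos(y) - 4*cos(z), -2*x*y**2 - x*y + 5*y*exp(x*y) + 5*y*cos(y*z) + exp(x + z), 2*x**2*y + x*z - 5*z*cos(y*z))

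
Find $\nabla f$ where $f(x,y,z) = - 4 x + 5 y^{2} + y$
(-4, 10*y + 1, 0)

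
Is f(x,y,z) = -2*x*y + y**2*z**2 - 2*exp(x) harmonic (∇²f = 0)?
No, ∇²f = 2*y**2 + 2*z**2 - 2*exp(x)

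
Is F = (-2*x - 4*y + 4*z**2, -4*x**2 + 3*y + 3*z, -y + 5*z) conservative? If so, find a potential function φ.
No, ∇×F = (-4, 8*z, 4 - 8*x) ≠ 0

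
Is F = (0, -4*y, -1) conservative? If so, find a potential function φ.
Yes, F is conservative. φ = -2*y**2 - z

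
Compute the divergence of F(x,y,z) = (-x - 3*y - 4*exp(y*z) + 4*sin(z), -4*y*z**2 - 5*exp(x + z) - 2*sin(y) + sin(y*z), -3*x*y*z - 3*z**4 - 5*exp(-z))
-3*x*y - 12*z**3 - 4*z**2 + z*cos(y*z) - 2*cos(y) - 1 + 5*exp(-z)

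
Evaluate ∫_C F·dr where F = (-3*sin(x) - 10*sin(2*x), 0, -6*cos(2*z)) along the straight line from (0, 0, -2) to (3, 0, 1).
-8 + 3*cos(3) - 3*sin(2) - 3*sin(4) + 5*cos(6)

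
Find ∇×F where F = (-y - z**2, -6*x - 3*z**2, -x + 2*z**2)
(6*z, 1 - 2*z, -5)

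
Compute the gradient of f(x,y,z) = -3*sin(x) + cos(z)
(-3*cos(x), 0, -sin(z))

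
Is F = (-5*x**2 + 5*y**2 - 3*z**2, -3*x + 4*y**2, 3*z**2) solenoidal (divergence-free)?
No, ∇·F = -10*x + 8*y + 6*z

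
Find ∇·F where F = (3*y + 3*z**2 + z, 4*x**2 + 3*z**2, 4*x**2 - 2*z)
-2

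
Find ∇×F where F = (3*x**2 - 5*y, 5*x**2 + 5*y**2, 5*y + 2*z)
(5, 0, 10*x + 5)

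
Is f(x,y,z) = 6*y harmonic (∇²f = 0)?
Yes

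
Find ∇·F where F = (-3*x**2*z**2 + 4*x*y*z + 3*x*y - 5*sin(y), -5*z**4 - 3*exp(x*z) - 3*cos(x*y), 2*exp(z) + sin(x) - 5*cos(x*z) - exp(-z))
-6*x*z**2 + 3*x*sin(x*y) + 5*x*sin(x*z) + 4*y*z + 3*y + 2*exp(z) + exp(-z)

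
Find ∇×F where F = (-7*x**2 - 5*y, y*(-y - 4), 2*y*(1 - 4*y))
(2 - 16*y, 0, 5)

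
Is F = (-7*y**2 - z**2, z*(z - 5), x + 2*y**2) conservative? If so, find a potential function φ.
No, ∇×F = (4*y - 2*z + 5, -2*z - 1, 14*y) ≠ 0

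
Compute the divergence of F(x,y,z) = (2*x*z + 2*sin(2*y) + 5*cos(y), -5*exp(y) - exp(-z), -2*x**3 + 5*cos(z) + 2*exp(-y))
2*z - 5*exp(y) - 5*sin(z)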